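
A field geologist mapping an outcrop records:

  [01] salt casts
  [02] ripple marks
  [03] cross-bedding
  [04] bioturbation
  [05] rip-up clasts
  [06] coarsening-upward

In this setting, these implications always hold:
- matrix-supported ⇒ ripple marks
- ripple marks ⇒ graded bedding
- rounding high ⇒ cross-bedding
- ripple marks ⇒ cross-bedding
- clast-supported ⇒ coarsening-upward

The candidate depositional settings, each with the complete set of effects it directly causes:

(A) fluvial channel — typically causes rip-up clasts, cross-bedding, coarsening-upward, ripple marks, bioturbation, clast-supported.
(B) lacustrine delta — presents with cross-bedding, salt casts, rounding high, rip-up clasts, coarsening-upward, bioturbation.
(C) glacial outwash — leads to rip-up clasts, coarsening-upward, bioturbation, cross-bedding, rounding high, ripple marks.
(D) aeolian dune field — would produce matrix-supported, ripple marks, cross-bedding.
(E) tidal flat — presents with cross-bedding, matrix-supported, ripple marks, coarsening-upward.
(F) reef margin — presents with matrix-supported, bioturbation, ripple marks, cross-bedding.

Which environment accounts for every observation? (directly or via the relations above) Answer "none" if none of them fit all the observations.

Checking each candidate against the observations:
(A) fluvial channel — does not account for salt casts
(B) lacustrine delta — salt casts ✓; ripple marks ✗; cross-bedding ✓; bioturbation ✓; rip-up clasts ✓; coarsening-upward ✓
(C) glacial outwash — does not account for salt casts
(D) aeolian dune field — salt casts ✗; ripple marks ✓; cross-bedding ✓; bioturbation ✗; rip-up clasts ✗; coarsening-upward ✗
(E) tidal flat — does not account for salt casts, bioturbation, rip-up clasts
(F) reef margin — does not account for salt casts, rip-up clasts, coarsening-upward
Every candidate fails on at least one observation.

none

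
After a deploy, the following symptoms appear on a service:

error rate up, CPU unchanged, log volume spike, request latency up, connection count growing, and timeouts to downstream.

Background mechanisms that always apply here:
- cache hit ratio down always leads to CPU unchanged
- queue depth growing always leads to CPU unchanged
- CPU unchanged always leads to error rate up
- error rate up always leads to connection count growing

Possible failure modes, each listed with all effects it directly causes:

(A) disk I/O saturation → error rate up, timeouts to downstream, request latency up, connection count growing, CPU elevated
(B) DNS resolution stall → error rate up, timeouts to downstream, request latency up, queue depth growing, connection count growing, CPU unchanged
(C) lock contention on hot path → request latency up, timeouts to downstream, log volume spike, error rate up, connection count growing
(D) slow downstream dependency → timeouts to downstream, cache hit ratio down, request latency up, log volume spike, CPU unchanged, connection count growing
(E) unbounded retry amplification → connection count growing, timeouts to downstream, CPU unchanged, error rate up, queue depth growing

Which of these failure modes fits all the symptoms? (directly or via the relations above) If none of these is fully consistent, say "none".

D

Checking each candidate against the observations:
(A) disk I/O saturation — error rate up match; CPU unchanged miss; log volume spike miss; request latency up match; connection count growing match; timeouts to downstream match
(B) DNS resolution stall — does not account for log volume spike
(C) lock contention on hot path — does not account for CPU unchanged
(D) slow downstream dependency — error rate up match (via CPU unchanged → error rate up); CPU unchanged match; log volume spike match; request latency up match; connection count growing match; timeouts to downstream match
(E) unbounded retry amplification — error rate up match; CPU unchanged match; log volume spike miss; request latency up miss; connection count growing match; timeouts to downstream match
(D) alone accounts for all the evidence.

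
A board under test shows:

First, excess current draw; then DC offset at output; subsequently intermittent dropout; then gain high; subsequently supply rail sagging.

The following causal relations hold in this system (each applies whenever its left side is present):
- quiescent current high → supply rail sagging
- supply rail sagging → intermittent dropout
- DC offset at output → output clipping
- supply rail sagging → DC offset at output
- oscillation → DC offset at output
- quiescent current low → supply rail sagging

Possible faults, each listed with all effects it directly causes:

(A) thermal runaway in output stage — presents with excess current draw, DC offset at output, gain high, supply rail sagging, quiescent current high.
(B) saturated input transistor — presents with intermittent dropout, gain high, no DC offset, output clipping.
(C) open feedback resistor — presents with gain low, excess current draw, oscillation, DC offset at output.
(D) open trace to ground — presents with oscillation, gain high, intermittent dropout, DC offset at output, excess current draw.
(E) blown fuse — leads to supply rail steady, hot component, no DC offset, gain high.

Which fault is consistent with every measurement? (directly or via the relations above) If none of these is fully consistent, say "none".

For each candidate, compare predicted effects to what was observed:
(A) thermal runaway in output stage — excess current draw +; DC offset at output +; intermittent dropout + (by supply rail sagging → intermittent dropout); gain high +; supply rail sagging +
(B) saturated input transistor — fails on excess current draw, DC offset at output, supply rail sagging (predicts no DC offset, not DC offset at output)
(C) open feedback resistor — fails on intermittent dropout, gain high, supply rail sagging (predicts gain low, not gain high)
(D) open trace to ground — does not account for supply rail sagging
(E) blown fuse — fails on excess current draw, DC offset at output, intermittent dropout, supply rail sagging (predicts no DC offset, not DC offset at output; predicts supply rail steady, not supply rail sagging)
Only (A) is consistent with every observation.

A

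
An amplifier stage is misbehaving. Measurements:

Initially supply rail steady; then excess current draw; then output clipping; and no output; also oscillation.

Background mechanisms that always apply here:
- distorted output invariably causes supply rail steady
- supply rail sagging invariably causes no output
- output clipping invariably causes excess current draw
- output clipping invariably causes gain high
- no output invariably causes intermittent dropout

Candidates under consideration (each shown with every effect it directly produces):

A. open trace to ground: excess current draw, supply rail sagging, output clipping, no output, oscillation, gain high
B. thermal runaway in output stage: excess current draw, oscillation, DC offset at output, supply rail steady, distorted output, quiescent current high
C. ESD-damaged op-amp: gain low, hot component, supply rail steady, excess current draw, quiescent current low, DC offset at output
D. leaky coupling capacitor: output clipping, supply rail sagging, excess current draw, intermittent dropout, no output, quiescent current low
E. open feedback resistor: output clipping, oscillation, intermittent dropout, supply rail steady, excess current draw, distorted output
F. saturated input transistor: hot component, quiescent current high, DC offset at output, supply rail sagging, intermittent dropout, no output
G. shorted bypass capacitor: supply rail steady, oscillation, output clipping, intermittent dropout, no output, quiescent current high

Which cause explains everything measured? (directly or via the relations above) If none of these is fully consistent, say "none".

Per-candidate check:
(A) open trace to ground — fails on supply rail steady (predicts supply rail sagging, not supply rail steady)
(B) thermal runaway in output stage — does not account for output clipping, no output
(C) ESD-damaged op-amp — does not account for output clipping, no output, oscillation
(D) leaky coupling capacitor — supply rail steady NO; excess current draw yes; output clipping yes; no output yes; oscillation NO
(E) open feedback resistor — supply rail steady yes; excess current draw yes; output clipping yes; no output NO; oscillation yes
(F) saturated input transistor — fails on supply rail steady, excess current draw, output clipping, oscillation (predicts supply rail sagging, not supply rail steady)
(G) shorted bypass capacitor — supply rail steady yes; excess current draw yes (by output clipping → excess current draw); output clipping yes; no output yes; oscillation yes
(G) alone accounts for all the evidence.

G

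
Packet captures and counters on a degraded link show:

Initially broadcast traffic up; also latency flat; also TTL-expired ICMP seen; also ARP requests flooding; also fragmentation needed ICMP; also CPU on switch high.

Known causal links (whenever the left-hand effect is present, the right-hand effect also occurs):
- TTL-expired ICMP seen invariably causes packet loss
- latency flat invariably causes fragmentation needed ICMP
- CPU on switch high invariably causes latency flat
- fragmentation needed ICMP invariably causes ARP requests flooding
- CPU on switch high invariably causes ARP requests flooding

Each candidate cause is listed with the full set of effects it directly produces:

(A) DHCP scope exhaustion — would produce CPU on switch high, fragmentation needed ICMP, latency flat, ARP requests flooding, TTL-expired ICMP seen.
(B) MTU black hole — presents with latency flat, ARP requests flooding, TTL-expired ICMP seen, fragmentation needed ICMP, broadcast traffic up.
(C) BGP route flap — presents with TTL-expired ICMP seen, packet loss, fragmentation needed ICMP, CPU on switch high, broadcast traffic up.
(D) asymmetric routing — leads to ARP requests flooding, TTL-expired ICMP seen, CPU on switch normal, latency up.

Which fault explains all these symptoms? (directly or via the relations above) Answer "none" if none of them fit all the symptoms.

C

Checking each candidate against the observations:
(A) DHCP scope exhaustion — broadcast traffic up miss; latency flat match; TTL-expired ICMP seen match; ARP requests flooding match; fragmentation needed ICMP match; CPU on switch high match
(B) MTU black hole — does not account for CPU on switch high
(C) BGP route flap — broadcast traffic up match; latency flat match (by CPU on switch high → latency flat); TTL-expired ICMP seen match; ARP requests flooding match (by fragmentation needed ICMP → ARP requests flooding); fragmentation needed ICMP match; CPU on switch high match
(D) asymmetric routing — broadcast traffic up miss; latency flat miss; TTL-expired ICMP seen match; ARP requests flooding match; fragmentation needed ICMP miss; CPU on switch high miss
Only (C) is consistent with every observation.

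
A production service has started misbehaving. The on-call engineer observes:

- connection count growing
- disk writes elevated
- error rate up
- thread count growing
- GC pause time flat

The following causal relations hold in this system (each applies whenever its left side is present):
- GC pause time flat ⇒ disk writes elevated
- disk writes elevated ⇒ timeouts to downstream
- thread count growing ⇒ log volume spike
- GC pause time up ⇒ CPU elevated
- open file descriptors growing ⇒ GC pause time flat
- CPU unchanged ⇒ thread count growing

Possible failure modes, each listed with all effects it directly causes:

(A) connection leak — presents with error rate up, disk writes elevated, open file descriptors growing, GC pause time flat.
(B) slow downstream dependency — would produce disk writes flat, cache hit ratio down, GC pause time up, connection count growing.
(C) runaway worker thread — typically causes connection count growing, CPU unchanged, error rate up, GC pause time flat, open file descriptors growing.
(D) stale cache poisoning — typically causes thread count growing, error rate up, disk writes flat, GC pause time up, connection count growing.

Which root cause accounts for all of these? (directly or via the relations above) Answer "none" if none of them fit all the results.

C

Testing each hypothesis:
(A) connection leak — does not account for connection count growing, thread count growing
(B) slow downstream dependency — connection count growing yes; disk writes elevated NO; error rate up NO; thread count growing NO; GC pause time flat NO
(C) runaway worker thread — accounts for every observation (disk writes elevated via GC pause time flat → disk writes elevated)
(D) stale cache poisoning — connection count growing yes; disk writes elevated NO; error rate up yes; thread count growing yes; GC pause time flat NO
Only (C) is consistent with every observation.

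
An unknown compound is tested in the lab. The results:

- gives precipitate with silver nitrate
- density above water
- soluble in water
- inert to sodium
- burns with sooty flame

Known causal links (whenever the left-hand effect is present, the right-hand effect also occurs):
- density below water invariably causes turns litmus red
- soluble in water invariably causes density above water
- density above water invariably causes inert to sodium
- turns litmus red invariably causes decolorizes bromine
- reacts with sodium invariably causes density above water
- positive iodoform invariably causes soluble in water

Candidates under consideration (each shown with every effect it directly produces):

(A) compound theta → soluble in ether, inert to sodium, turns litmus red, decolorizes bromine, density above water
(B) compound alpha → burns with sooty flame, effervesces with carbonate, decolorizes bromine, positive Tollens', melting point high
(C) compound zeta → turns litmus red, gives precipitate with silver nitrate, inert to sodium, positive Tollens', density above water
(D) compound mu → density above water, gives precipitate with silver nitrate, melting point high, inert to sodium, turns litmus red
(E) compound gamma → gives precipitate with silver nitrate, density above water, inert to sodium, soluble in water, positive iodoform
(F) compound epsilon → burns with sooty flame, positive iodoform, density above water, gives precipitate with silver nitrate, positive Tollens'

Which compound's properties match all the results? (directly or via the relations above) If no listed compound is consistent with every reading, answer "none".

F

For each candidate, compare predicted effects to what was observed:
(A) compound theta — does not account for gives precipitate with silver nitrate, soluble in water, burns with sooty flame
(B) compound alpha — does not account for gives precipitate with silver nitrate, density above water, soluble in water, inert to sodium
(C) compound zeta — does not account for soluble in water, burns with sooty flame
(D) compound mu — does not account for soluble in water, burns with sooty flame
(E) compound gamma — gives precipitate with silver nitrate yes; density above water yes; soluble in water yes; inert to sodium yes; burns with sooty flame NO
(F) compound epsilon — gives precipitate with silver nitrate yes; density above water yes; soluble in water yes (by positive iodoform → soluble in water); inert to sodium yes (by density above water → inert to sodium); burns with sooty flame yes
(F) is the only candidate with no mismatches.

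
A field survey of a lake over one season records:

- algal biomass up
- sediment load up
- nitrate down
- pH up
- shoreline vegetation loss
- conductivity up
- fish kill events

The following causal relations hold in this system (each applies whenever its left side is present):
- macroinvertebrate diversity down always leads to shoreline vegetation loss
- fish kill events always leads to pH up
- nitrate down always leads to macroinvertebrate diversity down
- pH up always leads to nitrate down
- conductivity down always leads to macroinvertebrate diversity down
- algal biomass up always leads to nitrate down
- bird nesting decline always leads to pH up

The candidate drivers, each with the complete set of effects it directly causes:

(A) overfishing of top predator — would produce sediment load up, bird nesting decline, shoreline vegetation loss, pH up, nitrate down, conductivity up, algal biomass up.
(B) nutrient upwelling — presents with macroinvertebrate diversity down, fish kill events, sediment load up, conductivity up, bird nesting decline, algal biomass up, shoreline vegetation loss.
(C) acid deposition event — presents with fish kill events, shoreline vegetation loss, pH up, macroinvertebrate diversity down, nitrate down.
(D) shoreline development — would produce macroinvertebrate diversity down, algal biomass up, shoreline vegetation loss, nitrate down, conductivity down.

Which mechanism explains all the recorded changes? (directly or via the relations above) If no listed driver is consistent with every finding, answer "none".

B

Testing each hypothesis:
(A) overfishing of top predator — algal biomass up +; sediment load up +; nitrate down +; pH up +; shoreline vegetation loss +; conductivity up +; fish kill events -
(B) nutrient upwelling — algal biomass up +; sediment load up +; nitrate down + (through algal biomass up → nitrate down); pH up + (through fish kill events → pH up); shoreline vegetation loss +; conductivity up +; fish kill events +
(C) acid deposition event — does not account for algal biomass up, sediment load up, conductivity up
(D) shoreline development — algal biomass up +; sediment load up -; nitrate down +; pH up -; shoreline vegetation loss +; conductivity up -; fish kill events -
Only (B) is consistent with every observation.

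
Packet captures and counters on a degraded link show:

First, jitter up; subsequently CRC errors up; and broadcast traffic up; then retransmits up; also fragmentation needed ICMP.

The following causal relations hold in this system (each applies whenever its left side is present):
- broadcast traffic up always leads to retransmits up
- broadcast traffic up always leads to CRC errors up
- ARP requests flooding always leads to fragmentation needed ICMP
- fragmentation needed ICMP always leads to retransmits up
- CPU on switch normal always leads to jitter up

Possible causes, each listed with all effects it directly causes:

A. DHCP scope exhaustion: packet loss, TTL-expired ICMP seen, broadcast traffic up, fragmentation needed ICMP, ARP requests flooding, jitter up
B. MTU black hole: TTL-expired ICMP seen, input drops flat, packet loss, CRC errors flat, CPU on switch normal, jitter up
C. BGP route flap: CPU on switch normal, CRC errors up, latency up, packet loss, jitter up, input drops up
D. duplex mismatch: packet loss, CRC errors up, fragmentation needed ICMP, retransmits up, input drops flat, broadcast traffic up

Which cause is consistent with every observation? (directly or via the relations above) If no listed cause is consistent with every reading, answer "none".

A

Checking each candidate against the observations:
(A) DHCP scope exhaustion — accounts for every observation (CRC errors up through broadcast traffic up → CRC errors up)
(B) MTU black hole — fails on CRC errors up, broadcast traffic up, retransmits up, fragmentation needed ICMP (predicts CRC errors flat, not CRC errors up)
(C) BGP route flap — jitter up yes; CRC errors up yes; broadcast traffic up NO; retransmits up NO; fragmentation needed ICMP NO
(D) duplex mismatch — jitter up NO; CRC errors up yes; broadcast traffic up yes; retransmits up yes; fragmentation needed ICMP yes
(A) is the only candidate with no mismatches.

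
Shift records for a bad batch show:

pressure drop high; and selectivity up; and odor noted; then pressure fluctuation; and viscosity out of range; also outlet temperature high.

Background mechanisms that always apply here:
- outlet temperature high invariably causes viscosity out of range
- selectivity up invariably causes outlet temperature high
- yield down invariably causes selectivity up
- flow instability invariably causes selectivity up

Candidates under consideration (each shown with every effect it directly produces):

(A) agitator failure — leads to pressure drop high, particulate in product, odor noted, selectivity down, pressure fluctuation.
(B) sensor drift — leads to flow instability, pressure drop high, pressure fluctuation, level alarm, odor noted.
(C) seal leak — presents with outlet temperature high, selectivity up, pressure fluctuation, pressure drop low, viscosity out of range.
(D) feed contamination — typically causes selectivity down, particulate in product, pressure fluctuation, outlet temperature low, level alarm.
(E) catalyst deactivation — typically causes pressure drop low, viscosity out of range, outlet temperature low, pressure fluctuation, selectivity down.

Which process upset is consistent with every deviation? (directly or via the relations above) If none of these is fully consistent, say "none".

Per-candidate check:
(A) agitator failure — pressure drop high ✓; selectivity up ✗; odor noted ✓; pressure fluctuation ✓; viscosity out of range ✗; outlet temperature high ✗
(B) sensor drift — accounts for every observation (selectivity up by flow instability → selectivity up)
(C) seal leak — pressure drop high ✗; selectivity up ✓; odor noted ✗; pressure fluctuation ✓; viscosity out of range ✓; outlet temperature high ✓
(D) feed contamination — pressure drop high ✗; selectivity up ✗; odor noted ✗; pressure fluctuation ✓; viscosity out of range ✗; outlet temperature high ✗
(E) catalyst deactivation — pressure drop high ✗; selectivity up ✗; odor noted ✗; pressure fluctuation ✓; viscosity out of range ✓; outlet temperature high ✗
(B) is the only candidate with no mismatches.

B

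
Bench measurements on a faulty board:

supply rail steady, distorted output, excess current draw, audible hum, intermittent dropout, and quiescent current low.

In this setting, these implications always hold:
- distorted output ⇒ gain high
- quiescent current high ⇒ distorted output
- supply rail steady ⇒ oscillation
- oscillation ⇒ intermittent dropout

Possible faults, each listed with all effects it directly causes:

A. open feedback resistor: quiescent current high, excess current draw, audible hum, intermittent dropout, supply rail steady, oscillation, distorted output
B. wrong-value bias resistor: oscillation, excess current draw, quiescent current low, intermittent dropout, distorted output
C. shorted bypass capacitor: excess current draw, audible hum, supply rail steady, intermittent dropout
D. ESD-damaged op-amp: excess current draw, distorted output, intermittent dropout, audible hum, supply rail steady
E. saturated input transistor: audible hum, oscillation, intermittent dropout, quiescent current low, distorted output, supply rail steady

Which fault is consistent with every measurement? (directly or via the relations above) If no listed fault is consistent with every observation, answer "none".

none

Testing each hypothesis:
(A) open feedback resistor — fails on quiescent current low (predicts quiescent current high, not quiescent current low)
(B) wrong-value bias resistor — does not account for supply rail steady, audible hum
(C) shorted bypass capacitor — supply rail steady match; distorted output miss; excess current draw match; audible hum match; intermittent dropout match; quiescent current low miss
(D) ESD-damaged op-amp — supply rail steady match; distorted output match; excess current draw match; audible hum match; intermittent dropout match; quiescent current low miss
(E) saturated input transistor — supply rail steady match; distorted output match; excess current draw miss; audible hum match; intermittent dropout match; quiescent current low match
No candidate is consistent with all observations.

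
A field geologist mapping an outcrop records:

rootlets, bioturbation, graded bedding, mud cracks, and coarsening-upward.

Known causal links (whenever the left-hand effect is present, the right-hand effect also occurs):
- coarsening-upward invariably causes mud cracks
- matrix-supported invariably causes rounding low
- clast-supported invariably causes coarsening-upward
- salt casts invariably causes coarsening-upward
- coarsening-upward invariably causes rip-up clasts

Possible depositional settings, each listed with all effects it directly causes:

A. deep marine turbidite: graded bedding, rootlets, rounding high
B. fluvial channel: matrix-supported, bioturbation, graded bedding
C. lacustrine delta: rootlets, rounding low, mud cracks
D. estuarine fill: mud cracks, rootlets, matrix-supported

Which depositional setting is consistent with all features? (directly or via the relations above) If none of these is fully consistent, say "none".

For each candidate, compare predicted effects to what was observed:
(A) deep marine turbidite — does not account for bioturbation, mud cracks, coarsening-upward
(B) fluvial channel — rootlets ✗; bioturbation ✓; graded bedding ✓; mud cracks ✗; coarsening-upward ✗
(C) lacustrine delta — does not account for bioturbation, graded bedding, coarsening-upward
(D) estuarine fill — rootlets ✓; bioturbation ✗; graded bedding ✗; mud cracks ✓; coarsening-upward ✗
None of the listed candidates fits everything.

none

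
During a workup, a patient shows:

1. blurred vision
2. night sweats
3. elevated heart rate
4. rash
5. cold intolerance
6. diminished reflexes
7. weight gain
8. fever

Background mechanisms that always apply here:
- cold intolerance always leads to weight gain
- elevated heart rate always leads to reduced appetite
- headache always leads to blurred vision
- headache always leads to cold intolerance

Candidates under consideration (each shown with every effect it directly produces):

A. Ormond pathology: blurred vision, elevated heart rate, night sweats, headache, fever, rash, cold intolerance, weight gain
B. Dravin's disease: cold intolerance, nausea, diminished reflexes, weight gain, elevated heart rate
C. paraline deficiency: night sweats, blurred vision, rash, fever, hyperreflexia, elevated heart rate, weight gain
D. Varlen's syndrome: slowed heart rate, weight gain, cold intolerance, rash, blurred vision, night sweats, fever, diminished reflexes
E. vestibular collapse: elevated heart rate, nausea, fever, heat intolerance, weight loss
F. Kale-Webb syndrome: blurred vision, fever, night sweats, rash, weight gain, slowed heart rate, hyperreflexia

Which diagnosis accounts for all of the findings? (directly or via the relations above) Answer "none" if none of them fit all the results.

Checking each candidate against the observations:
(A) Ormond pathology — does not account for diminished reflexes
(B) Dravin's disease — does not account for blurred vision, night sweats, rash, fever
(C) paraline deficiency — fails on cold intolerance, diminished reflexes (predicts hyperreflexia, not diminished reflexes)
(D) Varlen's syndrome — fails on elevated heart rate (predicts slowed heart rate, not elevated heart rate)
(E) vestibular collapse — blurred vision ✗; night sweats ✗; elevated heart rate ✓; rash ✗; cold intolerance ✗; diminished reflexes ✗; weight gain ✗; fever ✓
(F) Kale-Webb syndrome — blurred vision ✓; night sweats ✓; elevated heart rate ✗; rash ✓; cold intolerance ✗; diminished reflexes ✗; weight gain ✓; fever ✓
No candidate is consistent with all observations.

none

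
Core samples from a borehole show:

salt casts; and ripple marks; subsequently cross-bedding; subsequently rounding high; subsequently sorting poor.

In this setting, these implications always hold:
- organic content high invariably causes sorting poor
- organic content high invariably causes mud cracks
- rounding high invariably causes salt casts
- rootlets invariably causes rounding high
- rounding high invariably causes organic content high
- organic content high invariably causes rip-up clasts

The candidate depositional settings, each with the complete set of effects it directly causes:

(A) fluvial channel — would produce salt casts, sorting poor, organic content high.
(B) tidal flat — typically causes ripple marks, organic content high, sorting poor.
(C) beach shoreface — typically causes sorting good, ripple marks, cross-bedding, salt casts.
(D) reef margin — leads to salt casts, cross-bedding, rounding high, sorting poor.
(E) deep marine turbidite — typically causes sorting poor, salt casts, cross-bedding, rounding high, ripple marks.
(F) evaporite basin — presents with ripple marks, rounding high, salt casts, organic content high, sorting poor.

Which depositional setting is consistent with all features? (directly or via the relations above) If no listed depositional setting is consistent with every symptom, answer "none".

E

Checking each candidate against the observations:
(A) fluvial channel — does not account for ripple marks, cross-bedding, rounding high
(B) tidal flat — salt casts miss; ripple marks match; cross-bedding miss; rounding high miss; sorting poor match
(C) beach shoreface — salt casts match; ripple marks match; cross-bedding match; rounding high miss; sorting poor miss
(D) reef margin — salt casts match; ripple marks miss; cross-bedding match; rounding high match; sorting poor match
(E) deep marine turbidite — salt casts match; ripple marks match; cross-bedding match; rounding high match; sorting poor match
(F) evaporite basin — does not account for cross-bedding
(E) is the only candidate with no mismatches.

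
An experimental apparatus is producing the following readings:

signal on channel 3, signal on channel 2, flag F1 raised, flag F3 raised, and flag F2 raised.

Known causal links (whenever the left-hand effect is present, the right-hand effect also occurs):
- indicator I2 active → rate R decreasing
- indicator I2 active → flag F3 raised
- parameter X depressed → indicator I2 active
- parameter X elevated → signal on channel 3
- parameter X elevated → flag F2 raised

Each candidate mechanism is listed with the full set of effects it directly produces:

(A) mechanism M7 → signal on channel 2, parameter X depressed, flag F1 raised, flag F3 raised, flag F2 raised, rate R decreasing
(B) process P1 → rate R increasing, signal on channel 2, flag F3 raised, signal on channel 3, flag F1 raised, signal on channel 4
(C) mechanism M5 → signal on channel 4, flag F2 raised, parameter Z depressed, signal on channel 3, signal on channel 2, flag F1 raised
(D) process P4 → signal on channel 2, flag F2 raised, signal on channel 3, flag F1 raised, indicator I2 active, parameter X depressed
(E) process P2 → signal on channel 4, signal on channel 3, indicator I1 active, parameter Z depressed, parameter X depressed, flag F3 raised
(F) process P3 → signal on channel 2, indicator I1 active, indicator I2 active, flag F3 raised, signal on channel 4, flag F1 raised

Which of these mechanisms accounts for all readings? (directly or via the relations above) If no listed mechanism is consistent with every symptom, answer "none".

For each candidate, compare predicted effects to what was observed:
(A) mechanism M7 — signal on channel 3 ✗; signal on channel 2 ✓; flag F1 raised ✓; flag F3 raised ✓; flag F2 raised ✓
(B) process P1 — signal on channel 3 ✓; signal on channel 2 ✓; flag F1 raised ✓; flag F3 raised ✓; flag F2 raised ✗
(C) mechanism M5 — does not account for flag F3 raised
(D) process P4 — signal on channel 3 ✓; signal on channel 2 ✓; flag F1 raised ✓; flag F3 raised ✓ (by indicator I2 active → flag F3 raised); flag F2 raised ✓
(E) process P2 — signal on channel 3 ✓; signal on channel 2 ✗; flag F1 raised ✗; flag F3 raised ✓; flag F2 raised ✗
(F) process P3 — signal on channel 3 ✗; signal on channel 2 ✓; flag F1 raised ✓; flag F3 raised ✓; flag F2 raised ✗
(D) alone accounts for all the evidence.

D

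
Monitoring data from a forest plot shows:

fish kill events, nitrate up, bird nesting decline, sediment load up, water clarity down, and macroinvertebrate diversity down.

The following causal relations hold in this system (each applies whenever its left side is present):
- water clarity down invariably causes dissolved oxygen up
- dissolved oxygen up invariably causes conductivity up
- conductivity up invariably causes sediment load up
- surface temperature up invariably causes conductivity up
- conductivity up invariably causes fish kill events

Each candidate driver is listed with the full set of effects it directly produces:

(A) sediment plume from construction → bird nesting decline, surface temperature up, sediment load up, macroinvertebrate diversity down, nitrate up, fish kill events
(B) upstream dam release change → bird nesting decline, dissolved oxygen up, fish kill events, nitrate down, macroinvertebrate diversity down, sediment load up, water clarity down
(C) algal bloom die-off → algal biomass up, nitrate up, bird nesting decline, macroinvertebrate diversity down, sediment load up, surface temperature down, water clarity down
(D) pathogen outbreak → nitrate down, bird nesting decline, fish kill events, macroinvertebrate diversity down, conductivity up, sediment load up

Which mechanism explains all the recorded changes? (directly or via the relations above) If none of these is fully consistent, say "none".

C

Testing each hypothesis:
(A) sediment plume from construction — fish kill events +; nitrate up +; bird nesting decline +; sediment load up +; water clarity down -; macroinvertebrate diversity down +
(B) upstream dam release change — fails on nitrate up (predicts nitrate down, not nitrate up)
(C) algal bloom die-off — fish kill events + (via water clarity down → dissolved oxygen up → conductivity up → fish kill events); nitrate up +; bird nesting decline +; sediment load up +; water clarity down +; macroinvertebrate diversity down +
(D) pathogen outbreak — fails on nitrate up, water clarity down (predicts nitrate down, not nitrate up)
(C) alone accounts for all the evidence.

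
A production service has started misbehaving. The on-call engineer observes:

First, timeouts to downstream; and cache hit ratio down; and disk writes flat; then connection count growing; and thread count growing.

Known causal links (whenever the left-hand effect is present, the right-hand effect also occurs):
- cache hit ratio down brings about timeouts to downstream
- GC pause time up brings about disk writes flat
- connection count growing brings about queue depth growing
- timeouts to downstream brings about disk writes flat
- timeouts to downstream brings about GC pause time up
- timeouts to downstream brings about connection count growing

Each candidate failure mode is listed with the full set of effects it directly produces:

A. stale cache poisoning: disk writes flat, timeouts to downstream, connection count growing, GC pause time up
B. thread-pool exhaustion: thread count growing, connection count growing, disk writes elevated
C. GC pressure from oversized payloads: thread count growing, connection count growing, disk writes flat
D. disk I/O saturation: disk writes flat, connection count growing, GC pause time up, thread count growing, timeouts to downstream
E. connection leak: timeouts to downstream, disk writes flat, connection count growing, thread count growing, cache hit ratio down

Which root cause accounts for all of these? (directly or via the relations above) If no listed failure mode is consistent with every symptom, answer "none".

E

For each candidate, compare predicted effects to what was observed:
(A) stale cache poisoning — timeouts to downstream match; cache hit ratio down miss; disk writes flat match; connection count growing match; thread count growing miss
(B) thread-pool exhaustion — timeouts to downstream miss; cache hit ratio down miss; disk writes flat miss; connection count growing match; thread count growing match
(C) GC pressure from oversized payloads — timeouts to downstream miss; cache hit ratio down miss; disk writes flat match; connection count growing match; thread count growing match
(D) disk I/O saturation — timeouts to downstream match; cache hit ratio down miss; disk writes flat match; connection count growing match; thread count growing match
(E) connection leak — accounts for every observation
Only (E) is consistent with every observation.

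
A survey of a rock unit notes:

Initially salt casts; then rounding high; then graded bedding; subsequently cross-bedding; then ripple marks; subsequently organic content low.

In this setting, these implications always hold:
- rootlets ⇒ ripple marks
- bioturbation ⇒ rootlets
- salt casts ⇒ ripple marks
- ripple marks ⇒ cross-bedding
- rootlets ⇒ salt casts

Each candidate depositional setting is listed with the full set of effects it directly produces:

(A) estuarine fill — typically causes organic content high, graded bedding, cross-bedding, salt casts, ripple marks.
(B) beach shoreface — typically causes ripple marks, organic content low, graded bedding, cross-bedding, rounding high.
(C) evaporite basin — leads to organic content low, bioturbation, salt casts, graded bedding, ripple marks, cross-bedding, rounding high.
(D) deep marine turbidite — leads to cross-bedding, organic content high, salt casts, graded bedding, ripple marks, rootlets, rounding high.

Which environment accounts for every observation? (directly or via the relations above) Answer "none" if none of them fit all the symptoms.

C

For each candidate, compare predicted effects to what was observed:
(A) estuarine fill — fails on rounding high, organic content low (predicts organic content high, not organic content low)
(B) beach shoreface — salt casts -; rounding high +; graded bedding +; cross-bedding +; ripple marks +; organic content low +
(C) evaporite basin — accounts for every observation
(D) deep marine turbidite — salt casts +; rounding high +; graded bedding +; cross-bedding +; ripple marks +; organic content low -
(C) alone accounts for all the evidence.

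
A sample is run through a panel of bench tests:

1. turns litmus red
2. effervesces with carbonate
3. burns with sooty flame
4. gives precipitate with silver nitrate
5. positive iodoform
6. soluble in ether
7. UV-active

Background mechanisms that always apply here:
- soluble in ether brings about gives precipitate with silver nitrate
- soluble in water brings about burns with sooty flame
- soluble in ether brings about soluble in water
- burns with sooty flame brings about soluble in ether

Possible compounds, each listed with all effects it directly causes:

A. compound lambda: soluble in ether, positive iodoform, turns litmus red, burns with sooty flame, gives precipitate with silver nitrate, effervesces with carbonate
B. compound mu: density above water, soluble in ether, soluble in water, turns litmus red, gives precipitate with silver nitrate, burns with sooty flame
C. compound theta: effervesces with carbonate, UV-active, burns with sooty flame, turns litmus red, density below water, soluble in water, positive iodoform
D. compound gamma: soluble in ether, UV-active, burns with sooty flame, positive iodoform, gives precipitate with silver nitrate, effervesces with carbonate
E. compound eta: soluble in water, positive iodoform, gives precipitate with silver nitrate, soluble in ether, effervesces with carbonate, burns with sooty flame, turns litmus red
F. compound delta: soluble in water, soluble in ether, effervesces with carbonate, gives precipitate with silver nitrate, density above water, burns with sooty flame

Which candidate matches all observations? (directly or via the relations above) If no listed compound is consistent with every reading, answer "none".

C

For each candidate, compare predicted effects to what was observed:
(A) compound lambda — does not account for UV-active
(B) compound mu — turns litmus red match; effervesces with carbonate miss; burns with sooty flame match; gives precipitate with silver nitrate match; positive iodoform miss; soluble in ether match; UV-active miss
(C) compound theta — turns litmus red match; effervesces with carbonate match; burns with sooty flame match; gives precipitate with silver nitrate match (via burns with sooty flame → soluble in ether → gives precipitate with silver nitrate); positive iodoform match; soluble in ether match (via burns with sooty flame → soluble in ether); UV-active match
(D) compound gamma — does not account for turns litmus red
(E) compound eta — turns litmus red match; effervesces with carbonate match; burns with sooty flame match; gives precipitate with silver nitrate match; positive iodoform match; soluble in ether match; UV-active miss
(F) compound delta — turns litmus red miss; effervesces with carbonate match; burns with sooty flame match; gives precipitate with silver nitrate match; positive iodoform miss; soluble in ether match; UV-active miss
(C) alone accounts for all the evidence.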